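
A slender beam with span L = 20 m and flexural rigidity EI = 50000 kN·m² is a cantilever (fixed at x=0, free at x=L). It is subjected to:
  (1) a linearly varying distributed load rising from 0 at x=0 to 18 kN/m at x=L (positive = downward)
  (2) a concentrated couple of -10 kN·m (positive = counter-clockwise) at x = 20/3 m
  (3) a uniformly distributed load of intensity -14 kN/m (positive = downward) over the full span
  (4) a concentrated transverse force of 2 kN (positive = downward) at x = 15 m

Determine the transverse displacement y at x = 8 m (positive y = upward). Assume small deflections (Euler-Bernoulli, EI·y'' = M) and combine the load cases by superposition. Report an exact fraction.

y(8) = 74669/703125 m

Load 1 — triangular load w₀=18 kN/m (0→w₀ over full span):
  y_1 = (w₀Lx³/12-w₀L²x²/6-w₀x⁵/(120L))/EI = (18·20·8³/12-18·20²·8²/6-18·8⁵/(120·20))/50000 = -96384/78125 m
Load 2 — applied couple M₀=-10 kN·m at a=20/3 m (b=L-a=40/3):
  y_2 = M₀a(2x-a)/(2EI)  [x>a] = (-10)·(20/3)·(2·8-(20/3))/(2·50000) = -7/1125 m
Load 3 — uniform load w=-14 kN/m over full span:
  y_3 = -wx²(x²-4Lx+6L²)/(24EI) = -(-14)·8²·(8²-4·20·8+6·20²)/(24·50000) = 4256/3125 m
Load 4 — point force P=2 kN at a=15 m (b=L-a=5):
  y_4 = -Px²(3a-x)/(6EI)  [x≤a] = -2·8²·(3·15-8)/(6·50000) = -148/9375 m
Superposition: y = Σ y_i = 74669/703125 m ≈ 0.106196 m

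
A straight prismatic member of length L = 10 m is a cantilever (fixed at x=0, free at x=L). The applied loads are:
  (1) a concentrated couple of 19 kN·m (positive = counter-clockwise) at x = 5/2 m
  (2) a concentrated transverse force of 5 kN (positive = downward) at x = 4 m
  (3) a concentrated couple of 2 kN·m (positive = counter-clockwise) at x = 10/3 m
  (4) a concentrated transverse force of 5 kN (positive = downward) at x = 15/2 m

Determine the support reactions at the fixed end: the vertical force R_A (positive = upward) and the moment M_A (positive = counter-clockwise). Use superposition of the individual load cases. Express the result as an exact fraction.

Load 1 — applied couple M₀=19 kN·m at a=5/2 m (b=L-a=15/2):
  R_A = 0 kN
  M_A = -M₀ = -19 kN·m
Load 2 — point force P=5 kN at a=4 m (b=L-a=6):
  R_A = P = 5 kN
  M_A = Pa = 5·4 = 20 kN·m
Load 3 — applied couple M₀=2 kN·m at a=10/3 m (b=L-a=20/3):
  R_A = 0 kN
  M_A = -M₀ = -2 kN·m
Load 4 — point force P=5 kN at a=15/2 m (b=L-a=5/2):
  R_A = P = 5 kN
  M_A = Pa = 5·(15/2) = 75/2 kN·m
Superposition: R_A = 10 kN, M_A = 73/2 kN·m

R_A = 10 kN, M_A = 73/2 kN·m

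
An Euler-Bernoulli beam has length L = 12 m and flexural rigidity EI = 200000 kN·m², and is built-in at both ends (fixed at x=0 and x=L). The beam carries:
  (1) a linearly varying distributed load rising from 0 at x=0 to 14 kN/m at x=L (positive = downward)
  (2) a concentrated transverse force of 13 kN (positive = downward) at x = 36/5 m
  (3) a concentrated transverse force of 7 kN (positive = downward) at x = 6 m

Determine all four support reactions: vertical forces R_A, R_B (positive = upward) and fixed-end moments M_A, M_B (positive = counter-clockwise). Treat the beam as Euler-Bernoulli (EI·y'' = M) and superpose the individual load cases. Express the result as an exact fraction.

Load 1 — triangular load w₀=14 kN/m (0→w₀ over full span):
  R_A = 3w₀L/20 = 3·14·12/20 = 126/5 kN
  M_A = w₀L²/30 = 14·12²/30 = 336/5 kN·m
  R_B = 7w₀L/20 = 7·14·12/20 = 294/5 kN
  M_B = -w₀L²/20 = -14·12²/20 = -504/5 kN·m
Load 2 — point force P=13 kN at a=36/5 m (b=L-a=24/5):
  R_A = Pb²(3a+b)/L³ = 13·(24/5)²·(3·(36/5)+(24/5))/12³ = 572/125 kN
  M_A = Pab²/L² = 13·(36/5)·(24/5)²/12² = 1872/125 kN·m
  R_B = Pa²(a+3b)/L³ = 13·(36/5)²·((36/5)+3·(24/5))/12³ = 1053/125 kN
  M_B = -Pa²b/L² = -13·(36/5)²·(24/5)/12² = -2808/125 kN·m
Load 3 — point force P=7 kN at a=6 m (b=L-a=6):
  R_A = Pb²(3a+b)/L³ = 7·6²·(3·6+6)/12³ = 7/2 kN
  M_A = Pab²/L² = 7·6·6²/12² = 21/2 kN·m
  R_B = Pa²(a+3b)/L³ = 7·6²·(6+3·6)/12³ = 7/2 kN
  M_B = -Pa²b/L² = -7·6²·6/12² = -21/2 kN·m
Superposition: R_A = 8319/250 kN, M_A = 23169/250 kN·m, R_B = 17681/250 kN, M_B = -33441/250 kN·m

R_A = 8319/250 kN, M_A = 23169/250 kN·m, R_B = 17681/250 kN, M_B = -33441/250 kN·m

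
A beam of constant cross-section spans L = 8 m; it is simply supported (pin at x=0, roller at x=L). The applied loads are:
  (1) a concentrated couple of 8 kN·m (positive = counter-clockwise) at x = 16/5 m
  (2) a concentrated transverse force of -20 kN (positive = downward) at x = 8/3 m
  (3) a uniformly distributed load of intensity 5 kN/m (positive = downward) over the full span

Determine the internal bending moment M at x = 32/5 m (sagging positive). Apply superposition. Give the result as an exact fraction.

M(32/5) = 40/3 kN·m

Load 1 — applied couple M₀=8 kN·m at a=16/5 m (b=L-a=24/5):
  M_1 = M₀x/L - M₀  [x>a] = 8·(32/5)/8 - 8 = -8/5 kN·m
Load 2 — point force P=-20 kN at a=8/3 m (b=L-a=16/3):
  M_2 = Pa(L-x)/L  [x>a] = (-20)·(8/3)·(8-(32/5))/8 = -32/3 kN·m
Load 3 — uniform load w=5 kN/m over full span:
  M_3 = wx(L-x)/2 = 5·(32/5)·(8-(32/5))/2 = 128/5 kN·m
Superposition: M = Σ M_i = 40/3 kN·m ≈ 13.333333 kN·m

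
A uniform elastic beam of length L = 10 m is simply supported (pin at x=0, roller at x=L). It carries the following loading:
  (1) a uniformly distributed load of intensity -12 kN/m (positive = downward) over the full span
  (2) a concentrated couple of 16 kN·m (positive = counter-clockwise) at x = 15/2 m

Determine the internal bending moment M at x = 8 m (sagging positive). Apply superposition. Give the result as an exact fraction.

Load 1 — uniform load w=-12 kN/m over full span:
  M_1 = wx(L-x)/2 = (-12)·8·(10-8)/2 = -96 kN·m
Load 2 — applied couple M₀=16 kN·m at a=15/2 m (b=L-a=5/2):
  M_2 = M₀x/L - M₀  [x>a] = 16·8/10 - 16 = -16/5 kN·m
Superposition: M = Σ M_i = -496/5 kN·m ≈ -99.200000 kN·m

M(8) = -496/5 kN·m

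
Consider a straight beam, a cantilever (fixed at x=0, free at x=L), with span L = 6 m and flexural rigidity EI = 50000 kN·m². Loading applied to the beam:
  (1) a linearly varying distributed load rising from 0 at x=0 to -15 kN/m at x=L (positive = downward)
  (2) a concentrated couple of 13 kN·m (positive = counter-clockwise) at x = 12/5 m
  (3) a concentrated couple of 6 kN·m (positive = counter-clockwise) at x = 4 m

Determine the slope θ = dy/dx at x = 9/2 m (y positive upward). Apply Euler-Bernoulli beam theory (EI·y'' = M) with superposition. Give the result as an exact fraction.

θ(9/2) = 578931/64000000 rad

Load 1 — triangular load w₀=-15 kN/m (0→w₀ over full span):
  θ_1 = (w₀Lx²/4-w₀L²x/3-w₀x⁴/(24L))/EI = ((-15)·6·(9/2)²/4-(-15)·6²·(9/2)/3-(-15)·(9/2)⁴/(24·6))/50000 = 20331/2560000 rad
Load 2 — applied couple M₀=13 kN·m at a=12/5 m (b=L-a=18/5):
  θ_2 = M₀a/EI  [x>a] = 13·(12/5)/50000 = 39/62500 rad
Load 3 — applied couple M₀=6 kN·m at a=4 m (b=L-a=2):
  θ_3 = M₀a/EI  [x>a] = 6·4/50000 = 3/6250 rad
Superposition: θ = Σ θ_i = 578931/64000000 rad ≈ 0.009046 rad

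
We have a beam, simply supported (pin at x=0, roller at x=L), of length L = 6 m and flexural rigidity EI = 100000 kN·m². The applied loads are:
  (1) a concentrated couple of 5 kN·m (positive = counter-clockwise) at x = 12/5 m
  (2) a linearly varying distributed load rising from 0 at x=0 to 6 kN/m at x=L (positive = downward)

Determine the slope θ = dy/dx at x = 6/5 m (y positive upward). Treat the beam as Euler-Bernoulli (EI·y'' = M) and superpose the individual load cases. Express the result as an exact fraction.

Load 1 — applied couple M₀=5 kN·m at a=12/5 m (b=L-a=18/5):
  θ_1 = (M₀x²/(2L)+C₁)/EI  [x≤a] with C₁=M₀(3b²-L²)/(6L)=2/5 = (5·(6/5)²/(2·6)+(2/5))/100000 = 1/100000 rad
Load 2 — triangular load w₀=6 kN/m (0→w₀ over full span):
  θ_2 = -w₀(7L⁴-30L²x²+15x⁴)/(360LEI) = -6·(7·6⁴-30·6²·(6/5)²+15·(6/5)⁴)/(360·6·100000) = -819/3906250 rad
Superposition: θ = Σ θ_i = -12479/62500000 rad ≈ -0.000200 rad

θ(6/5) = -12479/62500000 rad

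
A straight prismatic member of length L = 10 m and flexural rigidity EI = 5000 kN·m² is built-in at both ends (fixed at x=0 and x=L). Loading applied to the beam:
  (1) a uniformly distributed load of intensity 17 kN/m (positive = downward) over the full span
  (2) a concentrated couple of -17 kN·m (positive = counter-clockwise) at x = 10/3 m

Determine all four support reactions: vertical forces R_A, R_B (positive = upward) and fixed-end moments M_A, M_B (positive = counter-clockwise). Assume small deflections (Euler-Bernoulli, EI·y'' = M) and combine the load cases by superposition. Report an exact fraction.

Load 1 — uniform load w=17 kN/m over full span:
  R_A = wL/2 = 17·10/2 = 85 kN
  M_A = wL²/12 = 17·10²/12 = 425/3 kN·m
  R_B = wL/2 = 17·10/2 = 85 kN
  M_B = -wL²/12 = -17·10²/12 = -425/3 kN·m
Load 2 — applied couple M₀=-17 kN·m at a=10/3 m (b=L-a=20/3):
  R_A = 6M₀ab/L³ = 6·(-17)·(10/3)·(20/3)/10³ = -34/15 kN
  M_A = M₀b(2a-b)/L² = (-17)·(20/3)·(2·(10/3)-(20/3))/10² = 0 kN·m
  R_B = -6M₀ab/L³ = -6·(-17)·(10/3)·(20/3)/10³ = 34/15 kN
  M_B = M₀a(2b-a)/L² = (-17)·(10/3)·(2·(20/3)-(10/3))/10² = -17/3 kN·m
Superposition: R_A = 1241/15 kN, M_A = 425/3 kN·m, R_B = 1309/15 kN, M_B = -442/3 kN·m

R_A = 1241/15 kN, M_A = 425/3 kN·m, R_B = 1309/15 kN, M_B = -442/3 kN·m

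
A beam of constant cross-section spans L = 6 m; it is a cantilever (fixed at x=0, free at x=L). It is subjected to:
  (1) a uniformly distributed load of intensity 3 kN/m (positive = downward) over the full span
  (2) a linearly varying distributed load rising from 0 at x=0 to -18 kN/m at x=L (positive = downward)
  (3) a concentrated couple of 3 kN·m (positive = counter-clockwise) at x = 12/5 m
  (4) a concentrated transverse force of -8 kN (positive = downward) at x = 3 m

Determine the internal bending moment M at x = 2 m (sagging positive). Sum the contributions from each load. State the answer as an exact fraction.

M(2) = 99 kN·m

Load 1 — uniform load w=3 kN/m over full span:
  M_1 = -w(L-x)²/2 = -3·(6-2)²/2 = -24 kN·m
Load 2 — triangular load w₀=-18 kN/m (0→w₀ over full span):
  M_2 = w₀Lx/2 - w₀L²/3 - w₀x³/(6L) = (-18)·6·2/2 - (-18)·6²/3 - (-18)·2³/(6·6) = 112 kN·m
Load 3 — applied couple M₀=3 kN·m at a=12/5 m (b=L-a=18/5):
  M_3 = M₀  [x≤a] = 3 = 3 kN·m
Load 4 — point force P=-8 kN at a=3 m (b=L-a=3):
  M_4 = -P(a-x)  [x≤a] = -(-8)·(3-2) = 8 kN·m
Superposition: M = Σ M_i = 99 kN·m ≈ 99.000000 kN·m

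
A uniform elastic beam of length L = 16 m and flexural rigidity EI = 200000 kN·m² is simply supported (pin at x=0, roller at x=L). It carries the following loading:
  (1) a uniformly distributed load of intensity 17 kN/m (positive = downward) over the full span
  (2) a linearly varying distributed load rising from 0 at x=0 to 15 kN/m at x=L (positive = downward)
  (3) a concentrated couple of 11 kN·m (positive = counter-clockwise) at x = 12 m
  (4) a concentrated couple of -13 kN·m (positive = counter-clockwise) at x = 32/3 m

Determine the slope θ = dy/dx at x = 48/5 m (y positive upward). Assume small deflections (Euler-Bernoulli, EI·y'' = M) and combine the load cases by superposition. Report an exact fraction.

Load 1 — uniform load w=17 kN/m over full span:
  θ_1 = -w(L³-6Lx²+4x³)/(24EI) = -17·(16³-6·16·(48/5)²+4·(48/5)³)/(24·200000) = 5032/1171875 rad
Load 2 — triangular load w₀=15 kN/m (0→w₀ over full span):
  θ_2 = -w₀(7L⁴-30L²x²+15x⁴)/(360LEI) = -15·(7·16⁴-30·16²·(48/5)²+15·(48/5)⁴)/(360·16·200000) = 1856/1171875 rad
Load 3 — applied couple M₀=11 kN·m at a=12 m (b=L-a=4):
  θ_3 = (M₀x²/(2L)+C₁)/EI  [x≤a] with C₁=M₀(3b²-L²)/(6L)=-143/6 = (11·(48/5)²/(2·16)+(-143/6))/200000 = 1177/30000000 rad
Load 4 — applied couple M₀=-13 kN·m at a=32/3 m (b=L-a=16/3):
  θ_4 = (M₀x²/(2L)+C₁)/EI  [x≤a] with C₁=M₀(3b²-L²)/(6L)=208/9 = ((-13)·(48/5)²/(2·16)+(208/9))/200000 = -403/5625000 rad
Superposition: θ = Σ θ_i = 2630407/450000000 rad ≈ 0.005845 rad

θ(48/5) = 2630407/450000000 rad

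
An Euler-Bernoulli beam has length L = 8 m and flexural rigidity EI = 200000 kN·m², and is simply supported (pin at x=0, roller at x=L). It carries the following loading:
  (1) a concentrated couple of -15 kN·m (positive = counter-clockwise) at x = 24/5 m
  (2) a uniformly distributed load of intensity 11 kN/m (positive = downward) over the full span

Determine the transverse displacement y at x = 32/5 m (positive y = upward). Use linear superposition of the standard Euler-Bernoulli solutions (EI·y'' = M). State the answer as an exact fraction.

Load 1 — applied couple M₀=-15 kN·m at a=24/5 m (b=L-a=16/5):
  y_1 = (M₀x³/(6L)-M₀(x-a)²/2+C₁x)/EI  [x>a] with C₁=M₀(3b²-L²)/(6L)=52/5 = ((-15)·(32/5)³/(6·8)-(-15)·((32/5)-(24/5))²/2+(52/5)·(32/5))/200000 = 3/156250 m
Load 2 — uniform load w=11 kN/m over full span:
  y_2 = -wx(L³-2Lx²+x³)/(24EI) = -11·(32/5)·(8³-2·8·(32/5)²+(32/5)³)/(24·200000) = -10208/5859375 m
Superposition: y = Σ y_i = -20191/11718750 m ≈ -0.001723 m

y(32/5) = -20191/11718750 m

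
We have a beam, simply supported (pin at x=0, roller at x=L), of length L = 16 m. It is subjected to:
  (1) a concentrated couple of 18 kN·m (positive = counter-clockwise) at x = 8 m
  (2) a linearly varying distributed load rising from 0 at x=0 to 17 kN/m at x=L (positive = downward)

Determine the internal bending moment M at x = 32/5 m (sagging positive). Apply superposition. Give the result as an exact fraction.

M(32/5) = 31364/125 kN·m

Load 1 — applied couple M₀=18 kN·m at a=8 m (b=L-a=8):
  M_1 = M₀x/L  [x≤a] = 18·(32/5)/16 = 36/5 kN·m
Load 2 — triangular load w₀=17 kN/m (0→w₀ over full span):
  M_2 = w₀Lx/6 - w₀x³/(6L) = 17·16·(32/5)/6 - 17·(32/5)³/(6·16) = 30464/125 kN·m
Superposition: M = Σ M_i = 31364/125 kN·m ≈ 250.912000 kN·m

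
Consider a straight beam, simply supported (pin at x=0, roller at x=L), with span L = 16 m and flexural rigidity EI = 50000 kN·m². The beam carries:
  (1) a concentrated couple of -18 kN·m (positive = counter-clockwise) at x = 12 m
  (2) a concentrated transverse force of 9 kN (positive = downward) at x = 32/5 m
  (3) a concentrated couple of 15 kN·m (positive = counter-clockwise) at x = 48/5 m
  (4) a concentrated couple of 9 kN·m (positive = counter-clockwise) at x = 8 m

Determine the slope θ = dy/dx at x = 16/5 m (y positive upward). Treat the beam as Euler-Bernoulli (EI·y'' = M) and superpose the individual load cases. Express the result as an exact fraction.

θ(16/5) = -13211/6250000 rad

Load 1 — applied couple M₀=-18 kN·m at a=12 m (b=L-a=4):
  θ_1 = (M₀x²/(2L)+C₁)/EI  [x≤a] with C₁=M₀(3b²-L²)/(6L)=39 = ((-18)·(16/5)²/(2·16)+39)/50000 = 831/1250000 rad
Load 2 — point force P=9 kN at a=32/5 m (b=L-a=48/5):
  θ_2 = -Pb(L²-b²-3x²)/(6LEI)  [x≤a] = -9·(48/5)·(16²-(48/5)²-3·(16/5)²)/(6·16·50000) = -936/390625 rad
Load 3 — applied couple M₀=15 kN·m at a=48/5 m (b=L-a=32/5):
  θ_3 = (M₀x²/(2L)+C₁)/EI  [x≤a] with C₁=M₀(3b²-L²)/(6L)=-104/5 = (15·(16/5)²/(2·16)+(-104/5))/50000 = -1/3125 rad
Load 4 — applied couple M₀=9 kN·m at a=8 m (b=L-a=8):
  θ_4 = (M₀x²/(2L)+C₁)/EI  [x≤a] with C₁=M₀(3b²-L²)/(6L)=-6 = (9·(16/5)²/(2·16)+(-6))/50000 = -39/625000 rad
Superposition: θ = Σ θ_i = -13211/6250000 rad ≈ -0.002114 rad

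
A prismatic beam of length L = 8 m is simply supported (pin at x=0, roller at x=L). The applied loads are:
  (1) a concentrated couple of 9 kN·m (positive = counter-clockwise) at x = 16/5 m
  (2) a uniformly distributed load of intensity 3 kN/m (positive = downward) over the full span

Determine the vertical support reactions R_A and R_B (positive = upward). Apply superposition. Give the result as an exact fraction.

R_A = 105/8 kN, R_B = 87/8 kN

Load 1 — applied couple M₀=9 kN·m at a=16/5 m (b=L-a=24/5):
  R_A = M₀/L = 9/8 kN
  R_B = -M₀/L = -9/8 kN
Load 2 — uniform load w=3 kN/m over full span:
  R_A = wL/2 = 3·8/2 = 12 kN
  R_B = wL/2 = 3·8/2 = 12 kN
Superposition: R_A = 105/8 kN, R_B = 87/8 kN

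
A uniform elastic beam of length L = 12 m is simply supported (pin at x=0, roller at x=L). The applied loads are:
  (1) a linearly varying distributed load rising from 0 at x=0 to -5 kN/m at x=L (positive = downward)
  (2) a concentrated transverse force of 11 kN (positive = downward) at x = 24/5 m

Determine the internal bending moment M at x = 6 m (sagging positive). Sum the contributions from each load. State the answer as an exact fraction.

M(6) = -93/5 kN·m

Load 1 — triangular load w₀=-5 kN/m (0→w₀ over full span):
  M_1 = w₀Lx/6 - w₀x³/(6L) = (-5)·12·6/6 - (-5)·6³/(6·12) = -45 kN·m
Load 2 — point force P=11 kN at a=24/5 m (b=L-a=36/5):
  M_2 = Pa(L-x)/L  [x>a] = 11·(24/5)·(12-6)/12 = 132/5 kN·m
Superposition: M = Σ M_i = -93/5 kN·m ≈ -18.600000 kN·m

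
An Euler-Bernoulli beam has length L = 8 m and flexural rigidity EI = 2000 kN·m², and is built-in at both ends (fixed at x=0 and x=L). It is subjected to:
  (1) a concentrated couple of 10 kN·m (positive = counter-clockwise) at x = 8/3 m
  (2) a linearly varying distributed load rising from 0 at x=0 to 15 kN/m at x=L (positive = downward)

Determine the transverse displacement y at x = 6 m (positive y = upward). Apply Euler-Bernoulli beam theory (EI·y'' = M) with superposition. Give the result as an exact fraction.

Load 1 — applied couple M₀=10 kN·m at a=8/3 m (b=L-a=16/3):
  y_1 = (R_Ax³/6 - M_Ax²/2 - M₀(x-a)²/2)/EI  [x>a] with R_A=5/3, M_A=0 = ((5/3)·6³/6 - 0·6²/2 - 10·(6-(8/3))²/2)/2000 = 1/450 m
Load 2 — triangular load w₀=15 kN/m (0→w₀ over full span):
  y_2 = -w₀x²(L-x)²(x+2L)/(120LEI) = -15·6²·(8-6)²·(6+2·8)/(120·8·2000) = -99/4000 m
Superposition: y = Σ y_i = -811/36000 m ≈ -0.022528 m

y(6) = -811/36000 m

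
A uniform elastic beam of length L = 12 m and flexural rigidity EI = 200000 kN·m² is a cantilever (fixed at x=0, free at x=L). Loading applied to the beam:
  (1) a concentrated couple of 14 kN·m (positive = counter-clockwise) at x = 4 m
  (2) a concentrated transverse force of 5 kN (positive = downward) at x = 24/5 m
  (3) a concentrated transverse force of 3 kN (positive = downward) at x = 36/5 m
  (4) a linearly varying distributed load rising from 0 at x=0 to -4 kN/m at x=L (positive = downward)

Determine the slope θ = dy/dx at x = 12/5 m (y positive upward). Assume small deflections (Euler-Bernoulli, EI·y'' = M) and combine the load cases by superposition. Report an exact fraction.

Load 1 — applied couple M₀=14 kN·m at a=4 m (b=L-a=8):
  θ_1 = M₀x/EI  [x≤a] = 14·(12/5)/200000 = 21/125000 rad
Load 2 — point force P=5 kN at a=24/5 m (b=L-a=36/5):
  θ_2 = -Px(2a-x)/(2EI)  [x≤a] = -5·(12/5)·(2·(24/5)-(12/5))/(2·200000) = -27/125000 rad
Load 3 — point force P=3 kN at a=36/5 m (b=L-a=24/5):
  θ_3 = -Px(2a-x)/(2EI)  [x≤a] = -3·(12/5)·(2·(36/5)-(12/5))/(2·200000) = -27/125000 rad
Load 4 — triangular load w₀=-4 kN/m (0→w₀ over full span):
  θ_4 = (w₀Lx²/4-w₀L²x/3-w₀x⁴/(24L))/EI = ((-4)·12·(12/5)²/4-(-4)·12²·(12/5)/3-(-4)·(12/5)⁴/(24·12))/200000 = 7659/3906250 rad
Superposition: θ = Σ θ_i = 26511/15625000 rad ≈ 0.001697 rad

θ(12/5) = 26511/15625000 rad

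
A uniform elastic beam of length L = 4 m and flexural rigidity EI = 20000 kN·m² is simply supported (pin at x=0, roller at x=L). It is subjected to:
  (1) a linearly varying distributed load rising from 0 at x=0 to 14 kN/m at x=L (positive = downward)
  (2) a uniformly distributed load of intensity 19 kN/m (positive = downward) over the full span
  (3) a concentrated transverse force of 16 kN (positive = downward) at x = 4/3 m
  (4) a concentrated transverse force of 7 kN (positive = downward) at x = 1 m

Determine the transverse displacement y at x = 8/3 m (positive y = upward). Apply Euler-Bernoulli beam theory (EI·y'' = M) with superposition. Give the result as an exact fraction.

Load 1 — triangular load w₀=14 kN/m (0→w₀ over full span):
  y_1 = -w₀x(7L⁴-10L²x²+3x⁴)/(360LEI) = -14·(8/3)·(7·4⁴-10·4²·(8/3)²+3·(8/3)⁴)/(360·4·20000) = -476/455625 m
Load 2 — uniform load w=19 kN/m over full span:
  y_2 = -wx(L³-2Lx²+x³)/(24EI) = -19·(8/3)·(4³-2·4·(8/3)²+(8/3)³)/(24·20000) = -418/151875 m
Load 3 — point force P=16 kN at a=4/3 m (b=L-a=8/3):
  y_3 = -Pa(L-x)(2Lx-a²-x²)/(6LEI)  [x>a] = -16·(4/3)·(4-(8/3))·(2·4·(8/3)-(4/3)²-(8/3)²)/(6·4·20000) = -112/151875 m
Load 4 — point force P=7 kN at a=1 m (b=L-a=3):
  y_4 = -Pa(L-x)(2Lx-a²-x²)/(6LEI)  [x>a] = -7·1·(4-(8/3))·(2·4·(8/3)-1²-(8/3)²)/(6·4·20000) = -833/3240000 m
Superposition: y = Σ y_i = -139721/29160000 m ≈ -0.004792 m

y(8/3) = -139721/29160000 m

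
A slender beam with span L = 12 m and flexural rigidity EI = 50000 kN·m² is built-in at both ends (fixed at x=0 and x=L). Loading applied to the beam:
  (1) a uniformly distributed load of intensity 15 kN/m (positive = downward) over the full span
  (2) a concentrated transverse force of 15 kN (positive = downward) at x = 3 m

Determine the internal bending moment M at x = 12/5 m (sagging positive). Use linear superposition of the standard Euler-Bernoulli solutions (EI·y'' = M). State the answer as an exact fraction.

Load 1 — uniform load w=15 kN/m over full span:
  M_1 = wLx/2 - wL²/12 - wx²/2 = 15·12·(12/5)/2 - 15·12²/12 - 15·(12/5)²/2 = -36/5 kN·m
Load 2 — point force P=15 kN at a=3 m (b=L-a=9):
  M_2 = Pb²(3a+b)x/L³ - Pab²/L²  [x≤a] = 15·9²·(3·3+9)·(12/5)/12³ - 15·3·9²/12² = 81/16 kN·m
Superposition: M = Σ M_i = -171/80 kN·m ≈ -2.137500 kN·m

M(12/5) = -171/80 kN·m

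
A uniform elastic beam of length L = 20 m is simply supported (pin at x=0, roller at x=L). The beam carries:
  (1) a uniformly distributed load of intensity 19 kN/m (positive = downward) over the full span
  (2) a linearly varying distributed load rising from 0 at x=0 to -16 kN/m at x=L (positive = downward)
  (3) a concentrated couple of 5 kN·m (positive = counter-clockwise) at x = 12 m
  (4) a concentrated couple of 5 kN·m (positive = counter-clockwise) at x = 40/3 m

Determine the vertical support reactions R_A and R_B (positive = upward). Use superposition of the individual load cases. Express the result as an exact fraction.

Load 1 — uniform load w=19 kN/m over full span:
  R_A = wL/2 = 19·20/2 = 190 kN
  R_B = wL/2 = 19·20/2 = 190 kN
Load 2 — triangular load w₀=-16 kN/m (0→w₀ over full span):
  R_A = w₀L/6 = (-16)·20/6 = -160/3 kN
  R_B = w₀L/3 = (-16)·20/3 = -320/3 kN
Load 3 — applied couple M₀=5 kN·m at a=12 m (b=L-a=8):
  R_A = M₀/L = 5/20 = 1/4 kN
  R_B = -M₀/L = -5/20 = -1/4 kN
Load 4 — applied couple M₀=5 kN·m at a=40/3 m (b=L-a=20/3):
  R_A = M₀/L = 5/20 = 1/4 kN
  R_B = -M₀/L = -5/20 = -1/4 kN
Superposition: R_A = 823/6 kN, R_B = 497/6 kN

R_A = 823/6 kN, R_B = 497/6 kN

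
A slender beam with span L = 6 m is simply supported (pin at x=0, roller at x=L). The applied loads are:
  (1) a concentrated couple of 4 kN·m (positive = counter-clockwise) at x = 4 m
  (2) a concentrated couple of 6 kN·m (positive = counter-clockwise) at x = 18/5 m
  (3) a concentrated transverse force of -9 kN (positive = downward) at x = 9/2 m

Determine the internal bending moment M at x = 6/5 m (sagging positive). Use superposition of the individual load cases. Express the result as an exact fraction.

M(6/5) = -7/10 kN·m

Load 1 — applied couple M₀=4 kN·m at a=4 m (b=L-a=2):
  M_1 = M₀x/L  [x≤a] = 4·(6/5)/6 = 4/5 kN·m
Load 2 — applied couple M₀=6 kN·m at a=18/5 m (b=L-a=12/5):
  M_2 = M₀x/L  [x≤a] = 6·(6/5)/6 = 6/5 kN·m
Load 3 — point force P=-9 kN at a=9/2 m (b=L-a=3/2):
  M_3 = Pbx/L  [x≤a] = (-9)·(3/2)·(6/5)/6 = -27/10 kN·m
Superposition: M = Σ M_i = -7/10 kN·m ≈ -0.700000 kN·m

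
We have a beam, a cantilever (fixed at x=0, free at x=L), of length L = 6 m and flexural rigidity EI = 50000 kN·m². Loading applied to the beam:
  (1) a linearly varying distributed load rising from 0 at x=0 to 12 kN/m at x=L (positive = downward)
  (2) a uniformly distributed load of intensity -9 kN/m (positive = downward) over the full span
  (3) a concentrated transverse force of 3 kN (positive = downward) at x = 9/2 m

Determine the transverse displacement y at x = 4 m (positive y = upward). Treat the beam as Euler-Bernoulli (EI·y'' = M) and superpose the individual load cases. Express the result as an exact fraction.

Load 1 — triangular load w₀=12 kN/m (0→w₀ over full span):
  y_1 = (w₀Lx³/12-w₀L²x²/6-w₀x⁵/(120L))/EI = (12·6·4³/12-12·6²·4²/6-12·4⁵/(120·6))/50000 = -736/46875 m
Load 2 — uniform load w=-9 kN/m over full span:
  y_2 = -wx²(x²-4Lx+6L²)/(24EI) = -(-9)·4²·(4²-4·6·4+6·6²)/(24·50000) = 51/3125 m
Load 3 — point force P=3 kN at a=9/2 m (b=L-a=3/2):
  y_3 = -Px²(3a-x)/(6EI)  [x≤a] = -3·4²·(3·(9/2)-4)/(6·50000) = -19/12500 m
Superposition: y = Σ y_i = -169/187500 m ≈ -0.000901 m

y(4) = -169/187500 m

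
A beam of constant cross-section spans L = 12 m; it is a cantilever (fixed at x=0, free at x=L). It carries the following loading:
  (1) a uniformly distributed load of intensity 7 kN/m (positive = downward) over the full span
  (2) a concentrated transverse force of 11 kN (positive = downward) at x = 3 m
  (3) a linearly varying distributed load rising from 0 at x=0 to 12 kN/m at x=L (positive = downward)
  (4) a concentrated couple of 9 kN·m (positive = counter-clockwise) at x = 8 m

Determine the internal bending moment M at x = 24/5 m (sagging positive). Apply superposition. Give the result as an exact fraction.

Load 1 — uniform load w=7 kN/m over full span:
  M_1 = -w(L-x)²/2 = -7·(12-(24/5))²/2 = -4536/25 kN·m
Load 2 — point force P=11 kN at a=3 m (b=L-a=9):
  M_2 = 0  [x>a] = 0 kN·m
Load 3 — triangular load w₀=12 kN/m (0→w₀ over full span):
  M_3 = w₀Lx/2 - w₀L²/3 - w₀x³/(6L) = 12·12·(24/5)/2 - 12·12²/3 - 12·(24/5)³/(6·12) = -31104/125 kN·m
Load 4 — applied couple M₀=9 kN·m at a=8 m (b=L-a=4):
  M_4 = M₀  [x≤a] = 9 = 9 kN·m
Superposition: M = Σ M_i = -52659/125 kN·m ≈ -421.272000 kN·m

M(24/5) = -52659/125 kN·m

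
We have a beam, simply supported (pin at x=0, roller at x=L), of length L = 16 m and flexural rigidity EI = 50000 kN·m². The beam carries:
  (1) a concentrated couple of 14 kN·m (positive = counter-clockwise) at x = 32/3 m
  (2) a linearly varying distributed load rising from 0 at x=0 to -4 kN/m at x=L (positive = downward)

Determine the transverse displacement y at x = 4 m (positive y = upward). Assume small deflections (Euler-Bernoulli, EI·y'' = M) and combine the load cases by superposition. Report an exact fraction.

y(4) = 2413/112500 m

Load 1 — applied couple M₀=14 kN·m at a=32/3 m (b=L-a=16/3):
  y_1 = (M₀x³/(6L)+C₁x)/EI  [x≤a] with C₁=M₀(3b²-L²)/(6L)=-224/9 = (14·4³/(6·16)+(-224/9)·4)/50000 = -203/112500 m
Load 2 — triangular load w₀=-4 kN/m (0→w₀ over full span):
  y_2 = -w₀x(7L⁴-10L²x²+3x⁴)/(360LEI) = -(-4)·4·(7·16⁴-10·16²·4²+3·4⁴)/(360·16·50000) = 218/9375 m
Superposition: y = Σ y_i = 2413/112500 m ≈ 0.021449 m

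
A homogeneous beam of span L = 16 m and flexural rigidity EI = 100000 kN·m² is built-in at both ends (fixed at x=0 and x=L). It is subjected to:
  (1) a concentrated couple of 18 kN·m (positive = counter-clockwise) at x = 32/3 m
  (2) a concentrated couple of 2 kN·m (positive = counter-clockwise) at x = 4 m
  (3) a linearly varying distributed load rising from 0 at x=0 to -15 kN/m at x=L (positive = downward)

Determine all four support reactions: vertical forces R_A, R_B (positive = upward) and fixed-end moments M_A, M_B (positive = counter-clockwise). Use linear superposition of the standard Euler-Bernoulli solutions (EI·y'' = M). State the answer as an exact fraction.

Load 1 — applied couple M₀=18 kN·m at a=32/3 m (b=L-a=16/3):
  R_A = 6M₀ab/L³ = 6·18·(32/3)·(16/3)/16³ = 3/2 kN
  M_A = M₀b(2a-b)/L² = 18·(16/3)·(2·(32/3)-(16/3))/16² = 6 kN·m
  R_B = -6M₀ab/L³ = -6·18·(32/3)·(16/3)/16³ = -3/2 kN
  M_B = M₀a(2b-a)/L² = 18·(32/3)·(2·(16/3)-(32/3))/16² = 0 kN·m
Load 2 — applied couple M₀=2 kN·m at a=4 m (b=L-a=12):
  R_A = 6M₀ab/L³ = 6·2·4·12/16³ = 9/64 kN
  M_A = M₀b(2a-b)/L² = 2·12·(2·4-12)/16² = -3/8 kN·m
  R_B = -6M₀ab/L³ = -6·2·4·12/16³ = -9/64 kN
  M_B = M₀a(2b-a)/L² = 2·4·(2·12-4)/16² = 5/8 kN·m
Load 3 — triangular load w₀=-15 kN/m (0→w₀ over full span):
  R_A = 3w₀L/20 = 3·(-15)·16/20 = -36 kN
  M_A = w₀L²/30 = (-15)·16²/30 = -128 kN·m
  R_B = 7w₀L/20 = 7·(-15)·16/20 = -84 kN
  M_B = -w₀L²/20 = -(-15)·16²/20 = 192 kN·m
Superposition: R_A = -2199/64 kN, M_A = -979/8 kN·m, R_B = -5481/64 kN, M_B = 1541/8 kN·m

R_A = -2199/64 kN, M_A = -979/8 kN·m, R_B = -5481/64 kN, M_B = 1541/8 kN·m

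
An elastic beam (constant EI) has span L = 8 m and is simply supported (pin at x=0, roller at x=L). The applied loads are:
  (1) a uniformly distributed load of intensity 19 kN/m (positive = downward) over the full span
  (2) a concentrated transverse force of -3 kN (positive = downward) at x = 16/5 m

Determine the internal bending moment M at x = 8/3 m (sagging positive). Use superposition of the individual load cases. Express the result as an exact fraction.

M(8/3) = 5864/45 kN·m

Load 1 — uniform load w=19 kN/m over full span:
  M_1 = wx(L-x)/2 = 19·(8/3)·(8-(8/3))/2 = 1216/9 kN·m
Load 2 — point force P=-3 kN at a=16/5 m (b=L-a=24/5):
  M_2 = Pbx/L  [x≤a] = (-3)·(24/5)·(8/3)/8 = -24/5 kN·m
Superposition: M = Σ M_i = 5864/45 kN·m ≈ 130.311111 kN·m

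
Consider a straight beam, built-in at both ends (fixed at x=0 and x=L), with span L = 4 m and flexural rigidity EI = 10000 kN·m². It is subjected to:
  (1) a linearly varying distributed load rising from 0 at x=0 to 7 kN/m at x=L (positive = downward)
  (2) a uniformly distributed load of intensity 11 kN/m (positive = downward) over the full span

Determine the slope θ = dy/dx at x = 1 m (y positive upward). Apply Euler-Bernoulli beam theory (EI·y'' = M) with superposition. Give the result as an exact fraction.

θ(1) = -1153/1600000 rad

Load 1 — triangular load w₀=7 kN/m (0→w₀ over full span):
  θ_1 = -w₀(2x(L-x)(L-2x)(x+2L)+x²(L-x)²)/(120LEI) = -7·(2·1·(4-1)·(4-2·1)·(1+2·4)+1²·(4-1)²)/(120·4·10000) = -273/1600000 rad
Load 2 — uniform load w=11 kN/m over full span:
  θ_2 = -wx(L-x)(L-2x)/(12EI) = -11·1·(4-1)·(4-2·1)/(12·10000) = -11/20000 rad
Superposition: θ = Σ θ_i = -1153/1600000 rad ≈ -0.000721 rad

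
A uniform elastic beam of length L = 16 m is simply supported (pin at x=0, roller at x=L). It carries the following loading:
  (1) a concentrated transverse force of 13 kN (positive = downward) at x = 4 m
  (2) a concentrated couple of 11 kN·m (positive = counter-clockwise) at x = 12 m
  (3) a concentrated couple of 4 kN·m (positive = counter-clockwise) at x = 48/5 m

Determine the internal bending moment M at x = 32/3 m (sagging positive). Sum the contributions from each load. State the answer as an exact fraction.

M(32/3) = 70/3 kN·m

Load 1 — point force P=13 kN at a=4 m (b=L-a=12):
  M_1 = Pa(L-x)/L  [x>a] = 13·4·(16-(32/3))/16 = 52/3 kN·m
Load 2 — applied couple M₀=11 kN·m at a=12 m (b=L-a=4):
  M_2 = M₀x/L  [x≤a] = 11·(32/3)/16 = 22/3 kN·m
Load 3 — applied couple M₀=4 kN·m at a=48/5 m (b=L-a=32/5):
  M_3 = M₀x/L - M₀  [x>a] = 4·(32/3)/16 - 4 = -4/3 kN·m
Superposition: M = Σ M_i = 70/3 kN·m ≈ 23.333333 kN·m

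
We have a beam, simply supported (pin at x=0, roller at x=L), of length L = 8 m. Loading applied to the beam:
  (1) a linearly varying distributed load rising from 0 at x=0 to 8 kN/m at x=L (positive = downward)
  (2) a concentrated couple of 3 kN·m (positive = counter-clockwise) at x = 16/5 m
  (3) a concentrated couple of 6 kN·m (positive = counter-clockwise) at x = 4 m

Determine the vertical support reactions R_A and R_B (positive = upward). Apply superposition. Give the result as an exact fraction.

Load 1 — triangular load w₀=8 kN/m (0→w₀ over full span):
  R_A = w₀L/6 = 8·8/6 = 32/3 kN
  R_B = w₀L/3 = 8·8/3 = 64/3 kN
Load 2 — applied couple M₀=3 kN·m at a=16/5 m (b=L-a=24/5):
  R_A = M₀/L = 3/8 kN
  R_B = -M₀/L = -3/8 kN
Load 3 — applied couple M₀=6 kN·m at a=4 m (b=L-a=4):
  R_A = M₀/L = 6/8 = 3/4 kN
  R_B = -M₀/L = -6/8 = -3/4 kN
Superposition: R_A = 283/24 kN, R_B = 485/24 kN

R_A = 283/24 kN, R_B = 485/24 kN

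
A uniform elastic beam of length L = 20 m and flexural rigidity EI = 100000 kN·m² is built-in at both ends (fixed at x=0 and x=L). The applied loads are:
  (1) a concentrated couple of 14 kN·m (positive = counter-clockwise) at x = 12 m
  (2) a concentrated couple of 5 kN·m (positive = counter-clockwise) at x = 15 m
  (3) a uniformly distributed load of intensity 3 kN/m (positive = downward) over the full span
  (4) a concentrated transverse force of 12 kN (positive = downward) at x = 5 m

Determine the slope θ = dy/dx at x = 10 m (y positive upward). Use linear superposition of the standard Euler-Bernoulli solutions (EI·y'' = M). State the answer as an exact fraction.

θ(10) = 1823/8000000 rad

Load 1 — applied couple M₀=14 kN·m at a=12 m (b=L-a=8):
  θ_1 = (R_Ax²/2 - M_Ax)/EI  [x≤a] with R_A=126/125, M_A=112/25 = ((126/125)·10²/2 - (112/25)·10)/100000 = 7/125000 rad
Load 2 — applied couple M₀=5 kN·m at a=15 m (b=L-a=5):
  θ_2 = (R_Ax²/2 - M_Ax)/EI  [x≤a] with R_A=9/32, M_A=25/16 = ((9/32)·10²/2 - (25/16)·10)/100000 = -1/64000 rad
Load 3 — uniform load w=3 kN/m over full span:
  θ_3 = -wx(L-x)(L-2x)/(12EI) = -3·10·(20-10)·(20-2·10)/(12·100000) = 0 rad
Load 4 — point force P=12 kN at a=5 m (b=L-a=15):
  θ_4 = Pa²(L-x)(2bL-(3b+a)(L-x))/(2L³EI)  [x>a] = 12·5²·(20-10)·(2·15·20-(3·15+5)·(20-10))/(2·20³·100000) = 3/16000 rad
Superposition: θ = Σ θ_i = 1823/8000000 rad ≈ 0.000228 rad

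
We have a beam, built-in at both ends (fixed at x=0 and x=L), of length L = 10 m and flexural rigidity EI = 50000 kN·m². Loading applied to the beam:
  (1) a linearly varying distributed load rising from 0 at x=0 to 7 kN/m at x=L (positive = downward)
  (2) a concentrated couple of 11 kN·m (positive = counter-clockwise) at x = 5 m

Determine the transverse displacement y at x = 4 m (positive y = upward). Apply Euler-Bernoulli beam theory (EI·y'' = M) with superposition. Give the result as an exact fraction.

y(4) = -1063/625000 m

Load 1 — triangular load w₀=7 kN/m (0→w₀ over full span):
  y_1 = -w₀x²(L-x)²(x+2L)/(120LEI) = -7·4²·(10-4)²·(4+2·10)/(120·10·50000) = -126/78125 m
Load 2 — applied couple M₀=11 kN·m at a=5 m (b=L-a=5):
  y_2 = (R_Ax³/6 - M_Ax²/2)/EI  [x≤a] with R_A=33/20, M_A=11/4 = ((33/20)·4³/6 - (11/4)·4²/2)/50000 = -11/125000 m
Superposition: y = Σ y_i = -1063/625000 m ≈ -0.001701 m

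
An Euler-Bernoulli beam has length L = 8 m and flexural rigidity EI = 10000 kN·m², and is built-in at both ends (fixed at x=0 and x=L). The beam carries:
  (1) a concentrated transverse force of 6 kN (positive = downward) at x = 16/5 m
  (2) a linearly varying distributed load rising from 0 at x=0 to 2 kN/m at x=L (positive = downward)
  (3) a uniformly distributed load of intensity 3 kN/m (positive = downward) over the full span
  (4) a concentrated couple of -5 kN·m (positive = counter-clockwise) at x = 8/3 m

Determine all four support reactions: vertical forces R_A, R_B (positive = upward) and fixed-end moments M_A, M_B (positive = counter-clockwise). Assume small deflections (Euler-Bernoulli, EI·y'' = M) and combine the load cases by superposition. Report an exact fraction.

Load 1 — point force P=6 kN at a=16/5 m (b=L-a=24/5):
  R_A = Pb²(3a+b)/L³ = 6·(24/5)²·(3·(16/5)+(24/5))/8³ = 486/125 kN
  M_A = Pab²/L² = 6·(16/5)·(24/5)²/8² = 864/125 kN·m
  R_B = Pa²(a+3b)/L³ = 6·(16/5)²·((16/5)+3·(24/5))/8³ = 264/125 kN
  M_B = -Pa²b/L² = -6·(16/5)²·(24/5)/8² = -576/125 kN·m
Load 2 — triangular load w₀=2 kN/m (0→w₀ over full span):
  R_A = 3w₀L/20 = 3·2·8/20 = 12/5 kN
  M_A = w₀L²/30 = 2·8²/30 = 64/15 kN·m
  R_B = 7w₀L/20 = 7·2·8/20 = 28/5 kN
  M_B = -w₀L²/20 = -2·8²/20 = -32/5 kN·m
Load 3 — uniform load w=3 kN/m over full span:
  R_A = wL/2 = 3·8/2 = 12 kN
  M_A = wL²/12 = 3·8²/12 = 16 kN·m
  R_B = wL/2 = 3·8/2 = 12 kN
  M_B = -wL²/12 = -3·8²/12 = -16 kN·m
Load 4 — applied couple M₀=-5 kN·m at a=8/3 m (b=L-a=16/3):
  R_A = 6M₀ab/L³ = 6·(-5)·(8/3)·(16/3)/8³ = -5/6 kN
  M_A = M₀b(2a-b)/L² = (-5)·(16/3)·(2·(8/3)-(16/3))/8² = 0 kN·m
  R_B = -6M₀ab/L³ = -6·(-5)·(8/3)·(16/3)/8³ = 5/6 kN
  M_B = M₀a(2b-a)/L² = (-5)·(8/3)·(2·(16/3)-(8/3))/8² = -5/3 kN·m
Superposition: R_A = 13091/750 kN, M_A = 10192/375 kN·m, R_B = 15409/750 kN, M_B = -10753/375 kN·m

R_A = 13091/750 kN, M_A = 10192/375 kN·m, R_B = 15409/750 kN, M_B = -10753/375 kN·m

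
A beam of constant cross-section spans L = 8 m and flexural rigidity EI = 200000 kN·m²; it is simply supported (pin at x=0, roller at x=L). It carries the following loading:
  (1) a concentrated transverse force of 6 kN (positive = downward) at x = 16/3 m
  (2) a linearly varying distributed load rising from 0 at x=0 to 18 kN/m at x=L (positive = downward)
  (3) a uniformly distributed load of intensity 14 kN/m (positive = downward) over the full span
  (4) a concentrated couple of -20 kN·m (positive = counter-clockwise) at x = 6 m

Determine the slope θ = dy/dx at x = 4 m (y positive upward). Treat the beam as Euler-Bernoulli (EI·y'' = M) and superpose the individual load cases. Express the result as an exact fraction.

Load 1 — point force P=6 kN at a=16/3 m (b=L-a=8/3):
  θ_1 = -Pb(L²-b²-3x²)/(6LEI)  [x≤a] = -6·(8/3)·(8²-(8/3)²-3·4²)/(6·8·200000) = -1/67500 rad
Load 2 — triangular load w₀=18 kN/m (0→w₀ over full span):
  θ_2 = -w₀(7L⁴-30L²x²+15x⁴)/(360LEI) = -18·(7·8⁴-30·8²·4²+15·4⁴)/(360·8·200000) = -7/125000 rad
Load 3 — uniform load w=14 kN/m over full span:
  θ_3 = -w(L³-6Lx²+4x³)/(24EI) = -14·(8³-6·8·4²+4·4³)/(24·200000) = 0 rad
Load 4 — applied couple M₀=-20 kN·m at a=6 m (b=L-a=2):
  θ_4 = (M₀x²/(2L)+C₁)/EI  [x≤a] with C₁=M₀(3b²-L²)/(6L)=65/3 = ((-20)·4²/(2·8)+(65/3))/200000 = 1/120000 rad
Superposition: θ = Σ θ_i = -1687/27000000 rad ≈ -0.000062 rad

θ(4) = -1687/27000000 rad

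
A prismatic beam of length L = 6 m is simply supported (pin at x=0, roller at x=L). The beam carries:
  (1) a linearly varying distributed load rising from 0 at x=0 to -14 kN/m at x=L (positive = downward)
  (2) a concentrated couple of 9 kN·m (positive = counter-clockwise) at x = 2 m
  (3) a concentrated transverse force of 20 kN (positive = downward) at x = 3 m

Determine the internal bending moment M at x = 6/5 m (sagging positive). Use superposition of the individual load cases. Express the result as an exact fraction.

M(6/5) = -291/125 kN·m

Load 1 — triangular load w₀=-14 kN/m (0→w₀ over full span):
  M_1 = w₀Lx/6 - w₀x³/(6L) = (-14)·6·(6/5)/6 - (-14)·(6/5)³/(6·6) = -2016/125 kN·m
Load 2 — applied couple M₀=9 kN·m at a=2 m (b=L-a=4):
  M_2 = M₀x/L  [x≤a] = 9·(6/5)/6 = 9/5 kN·m
Load 3 — point force P=20 kN at a=3 m (b=L-a=3):
  M_3 = Pbx/L  [x≤a] = 20·3·(6/5)/6 = 12 kN·m
Superposition: M = Σ M_i = -291/125 kN·m ≈ -2.328000 kN·m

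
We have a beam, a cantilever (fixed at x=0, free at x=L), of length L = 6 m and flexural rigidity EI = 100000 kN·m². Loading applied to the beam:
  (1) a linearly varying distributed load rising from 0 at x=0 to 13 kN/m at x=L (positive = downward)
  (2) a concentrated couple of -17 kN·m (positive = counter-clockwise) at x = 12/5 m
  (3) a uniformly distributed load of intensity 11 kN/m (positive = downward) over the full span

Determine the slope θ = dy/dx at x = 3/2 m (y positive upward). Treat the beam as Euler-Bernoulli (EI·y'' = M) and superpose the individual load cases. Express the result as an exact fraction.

Load 1 — triangular load w₀=13 kN/m (0→w₀ over full span):
  θ_1 = (w₀Lx²/4-w₀L²x/3-w₀x⁴/(24L))/EI = (13·6·(3/2)²/4-13·6²·(3/2)/3-13·(3/2)⁴/(24·6))/100000 = -48789/25600000 rad
Load 2 — applied couple M₀=-17 kN·m at a=12/5 m (b=L-a=18/5):
  θ_2 = M₀x/EI  [x≤a] = (-17)·(3/2)/100000 = -51/200000 rad
Load 3 — uniform load w=11 kN/m over full span:
  θ_3 = -wx(x²-3Lx+3L²)/(6EI) = -11·(3/2)·((3/2)²-3·6·(3/2)+3·6²)/(6·100000) = -3663/1600000 rad
Superposition: θ = Σ θ_i = -4557/1024000 rad ≈ -0.004450 rad

θ(3/2) = -4557/1024000 rad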